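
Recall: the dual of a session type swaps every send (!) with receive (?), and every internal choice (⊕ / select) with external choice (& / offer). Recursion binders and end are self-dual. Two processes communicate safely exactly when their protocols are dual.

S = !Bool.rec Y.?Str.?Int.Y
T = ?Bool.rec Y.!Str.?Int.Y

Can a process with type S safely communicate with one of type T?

!Bool | ?Bool  ✓
  rec Y | rec Y  ✓ (μ self-dual)
    ?Str | !Str  ✓
      ?Int | ?Int  ✗ same direction on both sides — not dual

NO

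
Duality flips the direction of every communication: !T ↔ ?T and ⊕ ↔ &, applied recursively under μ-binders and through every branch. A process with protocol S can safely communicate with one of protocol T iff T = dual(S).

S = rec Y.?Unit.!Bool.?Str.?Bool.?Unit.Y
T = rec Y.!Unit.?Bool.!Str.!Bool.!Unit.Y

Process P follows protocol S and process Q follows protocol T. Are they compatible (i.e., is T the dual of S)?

YES

rec Y vs rec Y  ok (rec unchanged)
  ?Unit vs !Unit  ok
    !Bool vs ?Bool  ok
      ?Str vs !Str  ok
        ?Bool vs !Bool  ok
          ?Unit vs !Unit  ok
            Y vs Y  ok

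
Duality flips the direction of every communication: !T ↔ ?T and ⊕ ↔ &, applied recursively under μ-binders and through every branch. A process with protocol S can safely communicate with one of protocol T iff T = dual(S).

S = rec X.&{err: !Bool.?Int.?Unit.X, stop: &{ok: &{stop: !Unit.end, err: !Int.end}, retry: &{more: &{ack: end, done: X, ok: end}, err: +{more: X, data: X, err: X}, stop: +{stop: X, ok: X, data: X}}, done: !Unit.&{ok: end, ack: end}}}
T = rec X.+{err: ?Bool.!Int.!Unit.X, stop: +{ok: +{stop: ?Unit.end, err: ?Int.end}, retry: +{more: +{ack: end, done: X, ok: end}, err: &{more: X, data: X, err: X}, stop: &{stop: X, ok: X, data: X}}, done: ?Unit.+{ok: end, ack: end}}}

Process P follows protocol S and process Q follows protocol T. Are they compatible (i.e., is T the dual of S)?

YES

rec X | rec X  ✓ (binder kept)
  &{err,stop} | +{err,stop}  ✓ labels match
    case err:
      !Bool | ?Bool  ✓
        ?Int | !Int  ✓
          ?Unit | !Unit  ✓
            X | X  ✓
    case stop:
      &{ok,retry,done} | +{ok,retry,done}  ✓ labels match
        case ok:
          &{stop,err} | +{stop,err}  ✓ labels match
            case stop:
              !Unit | ?Unit  ✓
                end | end  ✓
            case err:
              !Int | ?Int  ✓
                end | end  ✓
        case retry:
          &{more,err,stop} | +{more,err,stop}  ✓ labels match
            case more:
              &{ack,done,ok} | +{ack,done,ok}  ✓ labels match
                case ack:
                  end | end  ✓
                case done:
                  X | X  ✓
                case ok:
                  end | end  ✓
            case err:
              +{more,data,err} | &{more,data,err}  ✓ labels match
                case more:
                  X | X  ✓
                case data:
                  X | X  ✓
                case err:
                  X | X  ✓
            case stop:
              +{stop,ok,data} | &{stop,ok,data}  ✓ labels match
                case stop:
                  X | X  ✓
                case ok:
                  X | X  ✓
                case data:
                  X | X  ✓
        case done:
          !Unit | ?Unit  ✓
            &{ok,ack} | +{ok,ack}  ✓ labels match
              case ok:
                end | end  ✓
              case ack:
                end | end  ✓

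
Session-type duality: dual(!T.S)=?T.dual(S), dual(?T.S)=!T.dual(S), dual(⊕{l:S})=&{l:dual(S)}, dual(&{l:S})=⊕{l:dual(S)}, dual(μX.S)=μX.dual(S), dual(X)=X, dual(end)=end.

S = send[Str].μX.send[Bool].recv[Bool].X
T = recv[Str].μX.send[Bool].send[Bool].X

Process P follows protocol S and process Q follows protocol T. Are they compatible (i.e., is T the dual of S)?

NO

send[Str] | recv[Str]  match
  μX | μX  match (binder kept)
    send[Bool] | send[Bool]  ✗ same direction on both sides — not dual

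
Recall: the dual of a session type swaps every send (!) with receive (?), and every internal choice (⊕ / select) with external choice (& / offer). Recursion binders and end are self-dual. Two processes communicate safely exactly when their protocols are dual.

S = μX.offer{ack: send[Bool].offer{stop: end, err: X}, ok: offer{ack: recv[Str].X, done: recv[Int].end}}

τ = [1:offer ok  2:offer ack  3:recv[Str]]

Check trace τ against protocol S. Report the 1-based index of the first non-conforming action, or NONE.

NONE

@1 offer ok  ✓  residual = offer{ack: recv[Str].μX.…, done: recv[Int].end}
@2 offer ack  ✓  residual = recv[Str].μX.…
@3 recv[Str]  ✓  residual = μX.…
all 3 steps conform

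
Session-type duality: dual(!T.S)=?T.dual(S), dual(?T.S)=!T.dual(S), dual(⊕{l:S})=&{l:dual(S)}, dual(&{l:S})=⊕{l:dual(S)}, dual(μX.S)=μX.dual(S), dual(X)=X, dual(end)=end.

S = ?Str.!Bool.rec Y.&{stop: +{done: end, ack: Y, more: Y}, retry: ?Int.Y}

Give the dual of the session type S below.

?Str = !Str
  !Bool = ?Bool
    rec Y = rec Y  (μ self-dual)
      &{stop,retry} = +{stop,retry}  (external→internal)
        case stop:
          +{done,ack,more} = &{done,ack,more}  (select→offer)
            case done:
              end self-dual
            case ack:
              Y self-dual
            case more:
              Y self-dual
        case retry:
          ?Int = !Int
            Y self-dual

!Str.?Bool.rec Y.+{stop: &{done: end, ack: Y, more: Y}, retry: !Int.Y}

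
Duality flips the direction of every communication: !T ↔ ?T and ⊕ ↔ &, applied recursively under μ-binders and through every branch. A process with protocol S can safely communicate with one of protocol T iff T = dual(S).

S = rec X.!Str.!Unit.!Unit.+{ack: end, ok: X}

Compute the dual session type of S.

rec X.?Str.?Unit.?Unit.&{ack: end, ok: X}

rec X ↦ rec X  (binder kept)
  !Str ↦ ?Str
    !Unit ↦ ?Unit
      !Unit ↦ ?Unit
        +{ack,ok} ↦ &{ack,ok}  (⊕→&)
          • ack:
            end self-dual
          • ok:
            X self-dual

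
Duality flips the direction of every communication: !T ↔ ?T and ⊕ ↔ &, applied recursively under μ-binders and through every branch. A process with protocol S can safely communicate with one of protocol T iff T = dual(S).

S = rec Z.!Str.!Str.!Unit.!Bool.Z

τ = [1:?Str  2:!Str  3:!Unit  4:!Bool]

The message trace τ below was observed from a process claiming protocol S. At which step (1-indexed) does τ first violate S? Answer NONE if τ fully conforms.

[1] got ?Str, protocol expects !Str  ✗

1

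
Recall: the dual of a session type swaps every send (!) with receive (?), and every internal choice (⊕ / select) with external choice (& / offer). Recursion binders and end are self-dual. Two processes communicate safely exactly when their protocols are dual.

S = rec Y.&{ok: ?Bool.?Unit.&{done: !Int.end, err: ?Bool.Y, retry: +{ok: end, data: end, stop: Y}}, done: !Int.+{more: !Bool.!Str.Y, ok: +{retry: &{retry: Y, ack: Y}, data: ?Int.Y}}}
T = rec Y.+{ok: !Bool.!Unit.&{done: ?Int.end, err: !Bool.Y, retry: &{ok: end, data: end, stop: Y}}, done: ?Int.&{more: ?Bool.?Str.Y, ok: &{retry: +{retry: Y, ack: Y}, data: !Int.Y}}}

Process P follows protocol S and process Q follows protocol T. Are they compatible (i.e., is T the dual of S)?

NO

rec Y | rec Y  match (binder kept)
  &{ok,done} | +{ok,done}  match same labels
    [ok]
      ?Bool | !Bool  match
        ?Unit | !Unit  match
          &{done,err,retry} | &{done,err,retry}  ✗ choice polarity not flipped — not dual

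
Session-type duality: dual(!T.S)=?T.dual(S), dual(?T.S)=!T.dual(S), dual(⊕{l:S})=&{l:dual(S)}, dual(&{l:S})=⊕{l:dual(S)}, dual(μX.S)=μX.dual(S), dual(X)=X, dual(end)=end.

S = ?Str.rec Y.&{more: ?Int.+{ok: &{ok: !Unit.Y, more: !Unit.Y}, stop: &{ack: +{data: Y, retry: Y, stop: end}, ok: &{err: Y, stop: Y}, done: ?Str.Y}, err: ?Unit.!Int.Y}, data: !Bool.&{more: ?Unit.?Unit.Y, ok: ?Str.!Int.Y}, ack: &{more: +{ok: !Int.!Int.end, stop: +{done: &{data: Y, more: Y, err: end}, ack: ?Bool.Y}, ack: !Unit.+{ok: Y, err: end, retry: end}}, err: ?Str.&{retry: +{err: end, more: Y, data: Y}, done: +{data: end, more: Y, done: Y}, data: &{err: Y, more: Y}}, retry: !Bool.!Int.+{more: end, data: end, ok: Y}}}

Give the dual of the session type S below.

?Str = !Str
  rec Y = rec Y  (μ self-dual)
    &{more,data,ack} = +{more,data,ack}  (offer→select)
      [more]
        ?Int = !Int
          +{ok,stop,err} = &{ok,stop,err}  (internal→external)
            [ok]
              &{ok,more} = +{ok,more}  (offer→select)
                [ok]
                  !Unit = ?Unit
                    Y self-dual
                [more]
                  !Unit = ?Unit
                    Y self-dual
            [stop]
              &{ack,ok,done} = +{ack,ok,done}  (offer→select)
                [ack]
                  +{data,retry,stop} = &{data,retry,stop}  (internal→external)
                    [data]
                      Y self-dual
                    [retry]
                      Y self-dual
                    [stop]
                      end self-dual
                [ok]
                  &{err,stop} = +{err,stop}  (offer→select)
                    [err]
                      Y self-dual
                    [stop]
                      Y self-dual
                [done]
                  ?Str = !Str
                    Y self-dual
            [err]
              ?Unit = !Unit
                !Int = ?Int
                  Y self-dual
      [data]
        !Bool = ?Bool
          &{more,ok} = +{more,ok}  (offer→select)
            [more]
              ?Unit = !Unit
                ?Unit = !Unit
                  Y self-dual
            [ok]
              ?Str = !Str
                !Int = ?Int
                  Y self-dual
      [ack]
        &{more,err,retry} = +{more,err,retry}  (offer→select)
          [more]
            +{ok,stop,ack} = &{ok,stop,ack}  (internal→external)
              [ok]
                !Int = ?Int
                  !Int = ?Int
                    end self-dual
              [stop]
                +{done,ack} = &{done,ack}  (internal→external)
                  [done]
                    &{data,more,err} = +{data,more,err}  (offer→select)
                      [data]
                        Y self-dual
                      [more]
                        Y self-dual
                      [err]
                        end self-dual
                  [ack]
                    ?Bool = !Bool
                      Y self-dual
              [ack]
                !Unit = ?Unit
                  +{ok,err,retry} = &{ok,err,retry}  (internal→external)
                    [ok]
                      Y self-dual
                    [err]
                      end self-dual
                    [retry]
                      end self-dual
          [err]
            ?Str = !Str
              &{retry,done,data} = +{retry,done,data}  (offer→select)
                [retry]
                  +{err,more,data} = &{err,more,data}  (internal→external)
                    [err]
                      end self-dual
                    [more]
                      Y self-dual
                    [data]
                      Y self-dual
                [done]
                  +{data,more,done} = &{data,more,done}  (internal→external)
                    [data]
                      end self-dual
                    [more]
                      Y self-dual
                    [done]
                      Y self-dual
                [data]
                  &{err,more} = +{err,more}  (offer→select)
                    [err]
                      Y self-dual
                    [more]
                      Y self-dual
          [retry]
            !Bool = ?Bool
              !Int = ?Int
                +{more,data,ok} = &{more,data,ok}  (internal→external)
                  [more]
                    end self-dual
                  [data]
                    end self-dual
                  [ok]
                    Y self-dual

!Str.rec Y.+{more: !Int.&{ok: +{ok: ?Unit.Y, more: ?Unit.Y}, stop: +{ack: &{data: Y, retry: Y, stop: end}, ok: +{err: Y, stop: Y}, done: !Str.Y}, err: !Unit.?Int.Y}, data: ?Bool.+{more: !Unit.!Unit.Y, ok: !Str.?Int.Y}, ack: +{more: &{ok: ?Int.?Int.end, stop: &{done: +{data: Y, more: Y, err: end}, ack: !Bool.Y}, ack: ?Unit.&{ok: Y, err: end, retry: end}}, err: !Str.+{retry: &{err: end, more: Y, data: Y}, done: &{data: end, more: Y, done: Y}, data: +{err: Y, more: Y}}, retry: ?Bool.?Int.&{more: end, data: end, ok: Y}}}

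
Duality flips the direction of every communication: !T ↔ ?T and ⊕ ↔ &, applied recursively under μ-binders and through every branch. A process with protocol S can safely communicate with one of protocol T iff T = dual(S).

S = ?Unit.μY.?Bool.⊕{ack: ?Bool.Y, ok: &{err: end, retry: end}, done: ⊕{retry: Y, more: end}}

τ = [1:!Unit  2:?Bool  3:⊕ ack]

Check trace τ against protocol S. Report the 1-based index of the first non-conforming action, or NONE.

step 1: got !Unit, protocol expects ?Unit  ✗

1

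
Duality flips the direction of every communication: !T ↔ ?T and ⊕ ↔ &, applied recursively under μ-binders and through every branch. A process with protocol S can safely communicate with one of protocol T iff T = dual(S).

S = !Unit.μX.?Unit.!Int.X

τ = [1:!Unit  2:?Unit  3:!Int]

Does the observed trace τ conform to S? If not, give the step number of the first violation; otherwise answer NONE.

[1] !Unit  ✓  cont: μX.…
[2] ?Unit  ✓  cont: !Int.μX.…
[3] !Int  ✓  cont: μX.…
τ conforms to S (length 3)

NONE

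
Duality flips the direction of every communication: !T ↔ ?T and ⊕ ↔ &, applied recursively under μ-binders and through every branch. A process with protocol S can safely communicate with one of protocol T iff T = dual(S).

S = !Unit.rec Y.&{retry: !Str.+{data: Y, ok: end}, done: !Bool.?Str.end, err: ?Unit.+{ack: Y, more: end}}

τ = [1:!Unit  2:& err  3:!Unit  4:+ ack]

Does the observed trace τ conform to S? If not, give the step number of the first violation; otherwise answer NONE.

3

@1 !Unit  ✓  residual = rec Y.…
@2 & err  ✓  residual = ?Unit.+{ack: rec Y.…, more: end}
@3 got !Unit, protocol expects ?Unit  ✗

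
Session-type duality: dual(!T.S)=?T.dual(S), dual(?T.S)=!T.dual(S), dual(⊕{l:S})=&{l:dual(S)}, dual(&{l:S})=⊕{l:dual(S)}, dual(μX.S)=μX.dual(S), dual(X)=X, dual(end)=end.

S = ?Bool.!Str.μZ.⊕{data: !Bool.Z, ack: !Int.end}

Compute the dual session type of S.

?Bool ↦ !Bool
  !Str ↦ ?Str
    μZ ↦ μZ  (rec unchanged)
      ⊕{data,ack} ↦ &{data,ack}  (internal→external)
        [data]
          !Bool ↦ ?Bool
            dual(Z) = Z
        [ack]
          !Int ↦ ?Int
            dual(end) = end

!Bool.?Str.μZ.&{data: ?Bool.Z, ack: ?Int.end}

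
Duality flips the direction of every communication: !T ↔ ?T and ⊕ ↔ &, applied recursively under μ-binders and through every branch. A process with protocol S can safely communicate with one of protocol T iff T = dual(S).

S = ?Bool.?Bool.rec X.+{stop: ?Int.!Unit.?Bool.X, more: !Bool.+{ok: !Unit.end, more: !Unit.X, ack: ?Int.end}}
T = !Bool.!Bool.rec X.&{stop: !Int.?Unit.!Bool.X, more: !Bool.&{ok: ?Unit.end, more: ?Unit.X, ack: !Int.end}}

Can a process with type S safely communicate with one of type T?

NO

?Bool | !Bool  match
  ?Bool | !Bool  match
    rec X | rec X  match (rec unchanged)
      +{stop,more} | &{stop,more}  match same labels
        • stop:
          ?Int | !Int  match
            !Unit | ?Unit  match
              ?Bool | !Bool  match
                X | X  match
        • more:
          !Bool | !Bool  ✗ same direction on both sides — not dual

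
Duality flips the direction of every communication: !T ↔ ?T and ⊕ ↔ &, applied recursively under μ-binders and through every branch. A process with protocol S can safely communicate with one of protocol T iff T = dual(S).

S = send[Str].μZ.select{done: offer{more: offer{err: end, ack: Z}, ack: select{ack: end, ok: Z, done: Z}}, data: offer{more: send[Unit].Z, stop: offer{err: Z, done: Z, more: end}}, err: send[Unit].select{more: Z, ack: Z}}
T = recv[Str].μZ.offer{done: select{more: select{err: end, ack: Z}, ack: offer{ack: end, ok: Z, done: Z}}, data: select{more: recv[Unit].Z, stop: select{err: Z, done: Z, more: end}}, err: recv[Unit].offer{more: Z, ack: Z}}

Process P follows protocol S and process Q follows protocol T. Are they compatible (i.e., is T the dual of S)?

YES

send[Str] | recv[Str]  ok
  μZ | μZ  ok (rec unchanged)
    select{done,data,err} | offer{done,data,err}  ok same labels
      case done:
        offer{more,ack} | select{more,ack}  ok same labels
          case more:
            offer{err,ack} | select{err,ack}  ok same labels
              case err:
                end | end  ok
              case ack:
                Z | Z  ok
          case ack:
            select{ack,ok,done} | offer{ack,ok,done}  ok same labels
              case ack:
                end | end  ok
              case ok:
                Z | Z  ok
              case done:
                Z | Z  ok
      case data:
        offer{more,stop} | select{more,stop}  ok same labels
          case more:
            send[Unit] | recv[Unit]  ok
              Z | Z  ok
          case stop:
            offer{err,done,more} | select{err,done,more}  ok same labels
              case err:
                Z | Z  ok
              case done:
                Z | Z  ok
              case more:
                end | end  ok
      case err:
        send[Unit] | recv[Unit]  ok
          select{more,ack} | offer{more,ack}  ok same labels
            case more:
              Z | Z  ok
            case ack:
              Z | Z  ok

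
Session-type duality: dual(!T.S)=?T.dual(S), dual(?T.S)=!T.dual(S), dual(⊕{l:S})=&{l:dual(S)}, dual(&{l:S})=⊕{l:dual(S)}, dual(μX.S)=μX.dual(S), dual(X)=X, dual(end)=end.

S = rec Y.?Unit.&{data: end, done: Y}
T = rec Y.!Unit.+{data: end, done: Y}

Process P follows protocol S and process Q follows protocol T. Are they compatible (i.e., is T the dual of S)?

rec Y vs rec Y  ok (binder kept)
  ?Unit vs !Unit  ok
    &{data,done} vs +{data,done}  ok labels match
      [data]
        end vs end  ok
      [done]
        Y vs Y  ok

YES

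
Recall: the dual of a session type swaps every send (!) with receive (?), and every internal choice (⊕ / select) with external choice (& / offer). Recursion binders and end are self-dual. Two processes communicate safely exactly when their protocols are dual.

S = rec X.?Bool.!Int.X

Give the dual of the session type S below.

rec X.!Bool.?Int.X

rec X = rec X  (binder kept)
  ?Bool = !Bool
    !Int = ?Int
      X self-dual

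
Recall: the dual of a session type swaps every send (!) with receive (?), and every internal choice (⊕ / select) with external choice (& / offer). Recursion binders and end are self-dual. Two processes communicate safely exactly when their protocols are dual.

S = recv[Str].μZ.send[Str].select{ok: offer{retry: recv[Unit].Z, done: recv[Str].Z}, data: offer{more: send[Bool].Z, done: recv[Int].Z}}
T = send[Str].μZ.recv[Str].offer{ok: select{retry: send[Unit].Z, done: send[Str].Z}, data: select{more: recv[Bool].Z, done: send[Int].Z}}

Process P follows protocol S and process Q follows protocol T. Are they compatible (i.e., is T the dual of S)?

YES

recv[Str] | send[Str]  ok
  μZ | μZ  ok (rec unchanged)
    send[Str] | recv[Str]  ok
      select{ok,data} | offer{ok,data}  ok labels match
        case ok:
          offer{retry,done} | select{retry,done}  ok labels match
            case retry:
              recv[Unit] | send[Unit]  ok
                Z | Z  ok
            case done:
              recv[Str] | send[Str]  ok
                Z | Z  ok
        case data:
          offer{more,done} | select{more,done}  ok labels match
            case more:
              send[Bool] | recv[Bool]  ok
                Z | Z  ok
            case done:
              recv[Int] | send[Int]  ok
                Z | Z  ok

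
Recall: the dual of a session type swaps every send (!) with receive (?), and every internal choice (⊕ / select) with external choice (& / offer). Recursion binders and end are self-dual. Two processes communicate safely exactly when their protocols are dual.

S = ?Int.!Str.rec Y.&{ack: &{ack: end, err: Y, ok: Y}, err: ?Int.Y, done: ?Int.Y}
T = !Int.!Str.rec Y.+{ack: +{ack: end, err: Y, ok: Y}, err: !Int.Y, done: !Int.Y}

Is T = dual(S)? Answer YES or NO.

NO

?Int ‖ !Int  match
  !Str ‖ !Str  ✗ same direction on both sides — not dual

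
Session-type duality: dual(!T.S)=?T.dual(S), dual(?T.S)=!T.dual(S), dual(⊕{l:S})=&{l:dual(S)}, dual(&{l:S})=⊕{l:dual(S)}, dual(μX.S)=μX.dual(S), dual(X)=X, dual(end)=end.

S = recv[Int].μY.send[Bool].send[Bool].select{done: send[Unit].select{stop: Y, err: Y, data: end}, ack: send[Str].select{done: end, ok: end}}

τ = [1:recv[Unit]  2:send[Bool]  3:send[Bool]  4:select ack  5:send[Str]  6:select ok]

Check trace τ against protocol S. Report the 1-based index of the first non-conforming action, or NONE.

1

@1 got recv[Unit], protocol expects recv[Int]  ✗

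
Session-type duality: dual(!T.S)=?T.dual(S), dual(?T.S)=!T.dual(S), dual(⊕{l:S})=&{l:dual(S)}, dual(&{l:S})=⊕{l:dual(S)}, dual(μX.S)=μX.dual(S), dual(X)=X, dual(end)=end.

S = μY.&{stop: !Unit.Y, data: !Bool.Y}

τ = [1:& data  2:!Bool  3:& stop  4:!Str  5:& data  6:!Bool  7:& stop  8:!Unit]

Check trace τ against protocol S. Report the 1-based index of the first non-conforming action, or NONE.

4

@1 & data  ok  cont: !Bool.μY.…
@2 !Bool  ok  cont: μY.…
@3 & stop  ok  cont: !Unit.μY.…
@4 got !Str, protocol expects !Unit  ✗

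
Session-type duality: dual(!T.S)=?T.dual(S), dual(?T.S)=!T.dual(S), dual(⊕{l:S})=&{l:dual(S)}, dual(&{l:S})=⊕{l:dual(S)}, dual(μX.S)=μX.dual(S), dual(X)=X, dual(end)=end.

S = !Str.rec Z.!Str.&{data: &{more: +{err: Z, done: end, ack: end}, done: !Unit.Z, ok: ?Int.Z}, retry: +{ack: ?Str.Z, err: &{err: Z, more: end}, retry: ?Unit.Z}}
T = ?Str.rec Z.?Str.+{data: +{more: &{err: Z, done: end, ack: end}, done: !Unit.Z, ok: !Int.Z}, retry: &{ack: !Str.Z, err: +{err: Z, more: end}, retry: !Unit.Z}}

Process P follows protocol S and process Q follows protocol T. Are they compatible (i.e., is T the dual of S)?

!Str | ?Str  ok
  rec Z | rec Z  ok (binder kept)
    !Str | ?Str  ok
      &{data,retry} | +{data,retry}  ok same labels
        • data:
          &{more,done,ok} | +{more,done,ok}  ok same labels
            • more:
              +{err,done,ack} | &{err,done,ack}  ok same labels
                • err:
                  Z | Z  ok
                • done:
                  end | end  ok
                • ack:
                  end | end  ok
            • done:
              !Unit | !Unit  ✗ same direction on both sides — not dual

NO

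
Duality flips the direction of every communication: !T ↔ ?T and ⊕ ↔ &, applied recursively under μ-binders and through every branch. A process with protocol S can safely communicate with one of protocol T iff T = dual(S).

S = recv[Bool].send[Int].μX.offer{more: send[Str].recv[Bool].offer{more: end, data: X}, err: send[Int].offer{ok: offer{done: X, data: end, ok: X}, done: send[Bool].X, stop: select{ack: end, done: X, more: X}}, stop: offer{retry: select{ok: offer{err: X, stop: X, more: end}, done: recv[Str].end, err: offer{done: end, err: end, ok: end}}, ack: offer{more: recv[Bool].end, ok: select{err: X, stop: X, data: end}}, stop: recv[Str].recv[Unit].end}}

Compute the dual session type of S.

send[Bool].recv[Int].μX.select{more: recv[Str].send[Bool].select{more: end, data: X}, err: recv[Int].select{ok: select{done: X, data: end, ok: X}, done: recv[Bool].X, stop: offer{ack: end, done: X, more: X}}, stop: select{retry: offer{ok: select{err: X, stop: X, more: end}, done: send[Str].end, err: select{done: end, err: end, ok: end}}, ack: select{more: send[Bool].end, ok: offer{err: X, stop: X, data: end}}, stop: send[Str].send[Unit].end}}

recv[Bool] = send[Bool]
  send[Int] = recv[Int]
    μX = μX  (binder kept)
      offer{more,err,stop} = select{more,err,stop}  (external→internal)
        [more]
          send[Str] = recv[Str]
            recv[Bool] = send[Bool]
              offer{more,data} = select{more,data}  (external→internal)
                [more]
                  end ↦ end
                [data]
                  X ↦ X
        [err]
          send[Int] = recv[Int]
            offer{ok,done,stop} = select{ok,done,stop}  (external→internal)
              [ok]
                offer{done,data,ok} = select{done,data,ok}  (external→internal)
                  [done]
                    X ↦ X
                  [data]
                    end ↦ end
                  [ok]
                    X ↦ X
              [done]
                send[Bool] = recv[Bool]
                  X ↦ X
              [stop]
                select{ack,done,more} = offer{ack,done,more}  (internal→external)
                  [ack]
                    end ↦ end
                  [done]
                    X ↦ X
                  [more]
                    X ↦ X
        [stop]
          offer{retry,ack,stop} = select{retry,ack,stop}  (external→internal)
            [retry]
              select{ok,done,err} = offer{ok,done,err}  (internal→external)
                [ok]
                  offer{err,stop,more} = select{err,stop,more}  (external→internal)
                    [err]
                      X ↦ X
                    [stop]
                      X ↦ X
                    [more]
                      end ↦ end
                [done]
                  recv[Str] = send[Str]
                    end ↦ end
                [err]
                  offer{done,err,ok} = select{done,err,ok}  (external→internal)
                    [done]
                      end ↦ end
                    [err]
                      end ↦ end
                    [ok]
                      end ↦ end
            [ack]
              offer{more,ok} = select{more,ok}  (external→internal)
                [more]
                  recv[Bool] = send[Bool]
                    end ↦ end
                [ok]
                  select{err,stop,data} = offer{err,stop,data}  (internal→external)
                    [err]
                      X ↦ X
                    [stop]
                      X ↦ X
                    [data]
                      end ↦ end
            [stop]
              recv[Str] = send[Str]
                recv[Unit] = send[Unit]
                  end ↦ end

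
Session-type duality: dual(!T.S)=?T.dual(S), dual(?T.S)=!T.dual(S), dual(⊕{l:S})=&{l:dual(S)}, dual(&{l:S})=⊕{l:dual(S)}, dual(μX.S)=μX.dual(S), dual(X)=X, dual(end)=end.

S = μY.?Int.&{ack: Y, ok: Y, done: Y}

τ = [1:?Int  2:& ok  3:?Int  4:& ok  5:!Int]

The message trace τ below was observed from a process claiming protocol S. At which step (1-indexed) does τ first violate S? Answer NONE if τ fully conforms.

[1] ?Int  match  now at &{ack: μY.…, ok: μY.…, done: μY.…}
[2] & ok  match  now at μY.…
[3] ?Int  match  now at &{ack: μY.…, ok: μY.…, done: μY.…}
[4] & ok  match  now at μY.…
[5] got !Int, protocol expects ?Int  ✗

5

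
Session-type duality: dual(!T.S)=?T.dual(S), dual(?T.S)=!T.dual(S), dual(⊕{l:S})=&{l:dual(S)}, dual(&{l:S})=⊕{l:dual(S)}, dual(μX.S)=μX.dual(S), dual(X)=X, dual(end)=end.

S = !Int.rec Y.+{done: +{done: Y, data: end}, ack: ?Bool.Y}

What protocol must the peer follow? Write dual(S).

!Int → ?Int
  rec Y → rec Y  (binder kept)
    +{done,ack} → &{done,ack}  (internal→external)
      • done:
        +{done,data} → &{done,data}  (internal→external)
          • done:
            dual(Y) = Y
          • data:
            dual(end) = end
      • ack:
        ?Bool → !Bool
          dual(Y) = Y

?Int.rec Y.&{done: &{done: Y, data: end}, ack: !Bool.Y}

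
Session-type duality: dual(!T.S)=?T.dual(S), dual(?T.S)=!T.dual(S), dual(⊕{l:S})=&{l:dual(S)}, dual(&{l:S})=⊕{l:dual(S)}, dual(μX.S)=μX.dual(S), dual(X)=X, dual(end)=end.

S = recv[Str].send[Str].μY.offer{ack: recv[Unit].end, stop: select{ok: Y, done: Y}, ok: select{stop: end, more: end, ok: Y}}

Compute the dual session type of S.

recv[Str] → send[Str]
  send[Str] → recv[Str]
    μY → μY  (rec unchanged)
      offer{ack,stop,ok} → select{ack,stop,ok}  (offer→select)
        • ack:
          recv[Unit] → send[Unit]
            dual(end) = end
        • stop:
          select{ok,done} → offer{ok,done}  (⊕→&)
            • ok:
              dual(Y) = Y
            • done:
              dual(Y) = Y
        • ok:
          select{stop,more,ok} → offer{stop,more,ok}  (⊕→&)
            • stop:
              dual(end) = end
            • more:
              dual(end) = end
            • ok:
              dual(Y) = Y

send[Str].recv[Str].μY.select{ack: send[Unit].end, stop: offer{ok: Y, done: Y}, ok: offer{stop: end, more: end, ok: Y}}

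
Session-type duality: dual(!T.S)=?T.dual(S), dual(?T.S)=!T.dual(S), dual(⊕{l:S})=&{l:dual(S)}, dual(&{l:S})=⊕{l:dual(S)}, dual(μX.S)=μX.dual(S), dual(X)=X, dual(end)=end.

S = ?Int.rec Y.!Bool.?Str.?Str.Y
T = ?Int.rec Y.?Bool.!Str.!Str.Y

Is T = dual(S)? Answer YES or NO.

?Int vs ?Int  ✗ same direction on both sides — not dual

NO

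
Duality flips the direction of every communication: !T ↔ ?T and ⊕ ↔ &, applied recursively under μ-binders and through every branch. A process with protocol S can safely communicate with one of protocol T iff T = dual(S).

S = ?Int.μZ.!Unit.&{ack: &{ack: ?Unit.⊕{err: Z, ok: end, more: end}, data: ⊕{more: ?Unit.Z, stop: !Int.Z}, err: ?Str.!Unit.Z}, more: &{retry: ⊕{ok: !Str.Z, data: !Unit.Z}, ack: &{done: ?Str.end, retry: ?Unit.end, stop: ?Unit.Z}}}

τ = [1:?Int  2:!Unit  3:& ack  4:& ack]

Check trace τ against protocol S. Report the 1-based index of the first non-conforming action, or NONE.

NONE

[1] ?Int  ok  cont: μZ.…
[2] !Unit  ok  cont: &{ack: &{ack: ?Unit.⊕{err: μZ.…, ok: end, more: end}, data: ⊕{more: ?Unit.μZ.…, stop: !Int.μZ.…}, err: ?Str.!Unit.μZ.…}, more: &{retry: ⊕{ok: !Str.μZ.…, data: !Unit.μZ.…}, ack: &{done: ?Str.end, retry: ?Unit.end, stop: ?Unit.μZ.…}}}
[3] & ack  ok  cont: &{ack: ?Unit.⊕{err: μZ.…, ok: end, more: end}, data: ⊕{more: ?Unit.μZ.…, stop: !Int.μZ.…}, err: ?Str.!Unit.μZ.…}
[4] & ack  ok  cont: ?Unit.⊕{err: μZ.…, ok: end, more: end}
τ conforms to S (length 4)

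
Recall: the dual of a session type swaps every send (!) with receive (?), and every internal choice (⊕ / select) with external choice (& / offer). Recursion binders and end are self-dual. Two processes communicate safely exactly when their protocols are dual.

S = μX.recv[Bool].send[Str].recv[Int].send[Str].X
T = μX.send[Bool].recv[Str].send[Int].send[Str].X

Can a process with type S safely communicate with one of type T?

μX vs μX  match (binder kept)
  recv[Bool] vs send[Bool]  match
    send[Str] vs recv[Str]  match
      recv[Int] vs send[Int]  match
        send[Str] vs send[Str]  ✗ same direction on both sides — not dual

NO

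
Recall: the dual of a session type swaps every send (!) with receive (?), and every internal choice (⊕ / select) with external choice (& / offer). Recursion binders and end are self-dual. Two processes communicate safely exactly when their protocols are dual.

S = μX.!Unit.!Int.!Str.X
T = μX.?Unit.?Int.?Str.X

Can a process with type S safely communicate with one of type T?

μX ‖ μX  match (binder kept)
  !Unit ‖ ?Unit  match
    !Int ‖ ?Int  match
      !Str ‖ ?Str  match
        X ‖ X  match

YES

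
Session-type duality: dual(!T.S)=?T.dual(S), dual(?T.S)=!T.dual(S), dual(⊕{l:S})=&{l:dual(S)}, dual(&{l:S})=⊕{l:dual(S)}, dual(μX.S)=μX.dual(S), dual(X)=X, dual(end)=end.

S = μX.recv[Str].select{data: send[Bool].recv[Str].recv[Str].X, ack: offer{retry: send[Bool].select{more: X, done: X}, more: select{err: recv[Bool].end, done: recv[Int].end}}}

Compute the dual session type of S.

μX → μX  (μ self-dual)
  recv[Str] → send[Str]
    select{data,ack} → offer{data,ack}  (select→offer)
      case data:
        send[Bool] → recv[Bool]
          recv[Str] → send[Str]
            recv[Str] → send[Str]
              dual(X) = X
      case ack:
        offer{retry,more} → select{retry,more}  (external→internal)
          case retry:
            send[Bool] → recv[Bool]
              select{more,done} → offer{more,done}  (select→offer)
                case more:
                  dual(X) = X
                case done:
                  dual(X) = X
          case more:
            select{err,done} → offer{err,done}  (select→offer)
              case err:
                recv[Bool] → send[Bool]
                  dual(end) = end
              case done:
                recv[Int] → send[Int]
                  dual(end) = end

μX.send[Str].offer{data: recv[Bool].send[Str].send[Str].X, ack: select{retry: recv[Bool].offer{more: X, done: X}, more: offer{err: send[Bool].end, done: send[Int].end}}}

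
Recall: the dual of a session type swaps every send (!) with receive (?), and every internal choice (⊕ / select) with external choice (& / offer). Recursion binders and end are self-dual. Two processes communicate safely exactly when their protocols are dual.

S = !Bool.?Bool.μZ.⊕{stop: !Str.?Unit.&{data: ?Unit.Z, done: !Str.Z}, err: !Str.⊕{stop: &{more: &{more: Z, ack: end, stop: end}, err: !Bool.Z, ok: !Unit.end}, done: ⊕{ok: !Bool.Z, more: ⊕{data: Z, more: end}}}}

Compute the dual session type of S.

!Bool ↦ ?Bool
  ?Bool ↦ !Bool
    μZ ↦ μZ  (binder kept)
      ⊕{stop,err} ↦ &{stop,err}  (⊕→&)
        [stop]
          !Str ↦ ?Str
            ?Unit ↦ !Unit
              &{data,done} ↦ ⊕{data,done}  (external→internal)
                [data]
                  ?Unit ↦ !Unit
                    Z self-dual
                [done]
                  !Str ↦ ?Str
                    Z self-dual
        [err]
          !Str ↦ ?Str
            ⊕{stop,done} ↦ &{stop,done}  (⊕→&)
              [stop]
                &{more,err,ok} ↦ ⊕{more,err,ok}  (external→internal)
                  [more]
                    &{more,ack,stop} ↦ ⊕{more,ack,stop}  (external→internal)
                      [more]
                        Z self-dual
                      [ack]
                        end self-dual
                      [stop]
                        end self-dual
                  [err]
                    !Bool ↦ ?Bool
                      Z self-dual
                  [ok]
                    !Unit ↦ ?Unit
                      end self-dual
              [done]
                ⊕{ok,more} ↦ &{ok,more}  (⊕→&)
                  [ok]
                    !Bool ↦ ?Bool
                      Z self-dual
                  [more]
                    ⊕{data,more} ↦ &{data,more}  (⊕→&)
                      [data]
                        Z self-dual
                      [more]
                        end self-dual

?Bool.!Bool.μZ.&{stop: ?Str.!Unit.⊕{data: !Unit.Z, done: ?Str.Z}, err: ?Str.&{stop: ⊕{more: ⊕{more: Z, ack: end, stop: end}, err: ?Bool.Z, ok: ?Unit.end}, done: &{ok: ?Bool.Z, more: &{data: Z, more: end}}}}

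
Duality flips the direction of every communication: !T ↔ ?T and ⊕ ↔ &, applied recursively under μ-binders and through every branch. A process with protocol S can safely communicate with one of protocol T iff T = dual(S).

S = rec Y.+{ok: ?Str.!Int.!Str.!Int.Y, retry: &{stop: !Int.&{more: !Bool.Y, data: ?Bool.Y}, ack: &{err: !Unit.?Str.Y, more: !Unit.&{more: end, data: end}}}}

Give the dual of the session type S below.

rec Y.&{ok: !Str.?Int.?Str.?Int.Y, retry: +{stop: ?Int.+{more: ?Bool.Y, data: !Bool.Y}, ack: +{err: ?Unit.!Str.Y, more: ?Unit.+{more: end, data: end}}}}

rec Y → rec Y  (rec unchanged)
  +{ok,retry} → &{ok,retry}  (⊕→&)
    [ok]
      ?Str → !Str
        !Int → ?Int
          !Str → ?Str
            !Int → ?Int
              Y ↦ Y
    [retry]
      &{stop,ack} → +{stop,ack}  (offer→select)
        [stop]
          !Int → ?Int
            &{more,data} → +{more,data}  (offer→select)
              [more]
                !Bool → ?Bool
                  Y ↦ Y
              [data]
                ?Bool → !Bool
                  Y ↦ Y
        [ack]
          &{err,more} → +{err,more}  (offer→select)
            [err]
              !Unit → ?Unit
                ?Str → !Str
                  Y ↦ Y
            [more]
              !Unit → ?Unit
                &{more,data} → +{more,data}  (offer→select)
                  [more]
                    end ↦ end
                  [data]
                    end ↦ end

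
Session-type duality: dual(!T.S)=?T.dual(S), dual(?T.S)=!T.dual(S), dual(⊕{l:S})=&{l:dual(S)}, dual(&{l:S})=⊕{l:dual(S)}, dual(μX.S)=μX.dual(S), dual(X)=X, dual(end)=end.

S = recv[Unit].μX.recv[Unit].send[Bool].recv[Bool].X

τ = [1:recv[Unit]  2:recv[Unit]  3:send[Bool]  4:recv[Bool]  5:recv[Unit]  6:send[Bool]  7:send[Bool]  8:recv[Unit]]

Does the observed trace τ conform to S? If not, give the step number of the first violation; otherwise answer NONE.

7

step 1: recv[Unit]  ✓  cont: μX.…
step 2: recv[Unit]  ✓  cont: send[Bool].recv[Bool].μX.…
step 3: send[Bool]  ✓  cont: recv[Bool].μX.…
step 4: recv[Bool]  ✓  cont: μX.…
step 5: recv[Unit]  ✓  cont: send[Bool].recv[Bool].μX.…
step 6: send[Bool]  ✓  cont: recv[Bool].μX.…
step 7: got send[Bool], protocol expects recv[Bool]  ✗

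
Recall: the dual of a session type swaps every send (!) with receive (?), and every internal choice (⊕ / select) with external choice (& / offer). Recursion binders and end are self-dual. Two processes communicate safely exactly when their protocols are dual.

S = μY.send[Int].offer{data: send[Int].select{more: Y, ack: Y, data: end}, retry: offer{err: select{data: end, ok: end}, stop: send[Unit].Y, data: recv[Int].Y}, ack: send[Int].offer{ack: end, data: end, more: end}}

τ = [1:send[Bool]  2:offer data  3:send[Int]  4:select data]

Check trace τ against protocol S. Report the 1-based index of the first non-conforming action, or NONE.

[1] got send[Bool], protocol expects send[Int]  ✗

1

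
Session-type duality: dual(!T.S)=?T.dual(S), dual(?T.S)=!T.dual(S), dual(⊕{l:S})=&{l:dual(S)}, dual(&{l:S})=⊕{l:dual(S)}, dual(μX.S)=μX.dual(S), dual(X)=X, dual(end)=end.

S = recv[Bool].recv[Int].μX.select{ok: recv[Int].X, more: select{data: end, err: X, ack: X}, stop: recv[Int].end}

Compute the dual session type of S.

send[Bool].send[Int].μX.offer{ok: send[Int].X, more: offer{data: end, err: X, ack: X}, stop: send[Int].end}

recv[Bool] = send[Bool]
  recv[Int] = send[Int]
    μX = μX  (binder kept)
      select{ok,more,stop} = offer{ok,more,stop}  (internal→external)
        [ok]
          recv[Int] = send[Int]
            X self-dual
        [more]
          select{data,err,ack} = offer{data,err,ack}  (internal→external)
            [data]
              end self-dual
            [err]
              X self-dual
            [ack]
              X self-dual
        [stop]
          recv[Int] = send[Int]
            end self-dual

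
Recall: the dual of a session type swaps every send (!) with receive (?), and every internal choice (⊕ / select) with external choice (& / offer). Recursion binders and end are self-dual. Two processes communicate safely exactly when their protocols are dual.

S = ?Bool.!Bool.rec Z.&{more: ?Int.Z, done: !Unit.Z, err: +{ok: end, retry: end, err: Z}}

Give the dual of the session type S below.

?Bool → !Bool
  !Bool → ?Bool
    rec Z → rec Z  (rec unchanged)
      &{more,done,err} → +{more,done,err}  (external→internal)
        • more:
          ?Int → !Int
            dual(Z) = Z
        • done:
          !Unit → ?Unit
            dual(Z) = Z
        • err:
          +{ok,retry,err} → &{ok,retry,err}  (⊕→&)
            • ok:
              dual(end) = end
            • retry:
              dual(end) = end
            • err:
              dual(Z) = Z

!Bool.?Bool.rec Z.+{more: !Int.Z, done: ?Unit.Z, err: &{ok: end, retry: end, err: Z}}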